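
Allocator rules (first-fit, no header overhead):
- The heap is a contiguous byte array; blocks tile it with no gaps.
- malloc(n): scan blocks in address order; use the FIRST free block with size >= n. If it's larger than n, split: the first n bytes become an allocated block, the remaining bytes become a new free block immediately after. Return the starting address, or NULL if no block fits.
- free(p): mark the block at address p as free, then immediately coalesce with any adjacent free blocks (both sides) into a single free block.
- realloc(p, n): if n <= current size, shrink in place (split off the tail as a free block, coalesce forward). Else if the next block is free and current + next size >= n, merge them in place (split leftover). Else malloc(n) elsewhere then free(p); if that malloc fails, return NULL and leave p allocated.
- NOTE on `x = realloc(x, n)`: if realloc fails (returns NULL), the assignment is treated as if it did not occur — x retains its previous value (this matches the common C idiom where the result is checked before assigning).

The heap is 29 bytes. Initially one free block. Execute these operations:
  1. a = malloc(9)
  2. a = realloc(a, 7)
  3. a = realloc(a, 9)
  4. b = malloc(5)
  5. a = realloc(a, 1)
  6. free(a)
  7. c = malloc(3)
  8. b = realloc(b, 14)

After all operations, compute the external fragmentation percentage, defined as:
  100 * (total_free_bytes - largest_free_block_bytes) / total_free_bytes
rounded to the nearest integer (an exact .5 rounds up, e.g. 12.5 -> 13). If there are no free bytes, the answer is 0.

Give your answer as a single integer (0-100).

Op 1: a = malloc(9) -> a = 0; heap: [0-8 ALLOC][9-28 FREE]
Op 2: a = realloc(a, 7) -> a = 0; heap: [0-6 ALLOC][7-28 FREE]
Op 3: a = realloc(a, 9) -> a = 0; heap: [0-8 ALLOC][9-28 FREE]
Op 4: b = malloc(5) -> b = 9; heap: [0-8 ALLOC][9-13 ALLOC][14-28 FREE]
Op 5: a = realloc(a, 1) -> a = 0; heap: [0-0 ALLOC][1-8 FREE][9-13 ALLOC][14-28 FREE]
Op 6: free(a) -> (freed a); heap: [0-8 FREE][9-13 ALLOC][14-28 FREE]
Op 7: c = malloc(3) -> c = 0; heap: [0-2 ALLOC][3-8 FREE][9-13 ALLOC][14-28 FREE]
Op 8: b = realloc(b, 14) -> b = 9; heap: [0-2 ALLOC][3-8 FREE][9-22 ALLOC][23-28 FREE]
Free blocks: [6 6] total_free=12 largest=6 -> 100*(12-6)/12 = 600/12 = 50

Answer: 50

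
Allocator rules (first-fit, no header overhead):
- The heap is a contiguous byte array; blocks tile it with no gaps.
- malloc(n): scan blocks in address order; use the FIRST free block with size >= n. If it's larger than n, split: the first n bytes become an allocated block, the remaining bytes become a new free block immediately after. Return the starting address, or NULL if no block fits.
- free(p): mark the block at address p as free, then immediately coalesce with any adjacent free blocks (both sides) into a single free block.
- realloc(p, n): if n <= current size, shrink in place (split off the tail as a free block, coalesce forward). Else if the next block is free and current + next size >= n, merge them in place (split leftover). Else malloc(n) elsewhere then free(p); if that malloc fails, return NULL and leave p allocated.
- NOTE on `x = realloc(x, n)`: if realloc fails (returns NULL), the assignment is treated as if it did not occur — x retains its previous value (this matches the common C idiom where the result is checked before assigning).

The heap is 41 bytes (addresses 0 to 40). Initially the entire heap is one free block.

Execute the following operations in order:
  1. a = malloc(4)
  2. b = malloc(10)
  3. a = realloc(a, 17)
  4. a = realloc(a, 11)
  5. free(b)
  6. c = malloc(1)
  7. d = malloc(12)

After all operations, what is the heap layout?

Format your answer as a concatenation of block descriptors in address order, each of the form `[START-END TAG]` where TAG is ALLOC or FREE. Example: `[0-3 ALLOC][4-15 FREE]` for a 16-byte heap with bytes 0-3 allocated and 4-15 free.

Answer: [0-0 ALLOC][1-12 ALLOC][13-13 FREE][14-24 ALLOC][25-40 FREE]

Derivation:
Op 1: a = malloc(4) -> a = 0; heap: [0-3 ALLOC][4-40 FREE]
Op 2: b = malloc(10) -> b = 4; heap: [0-3 ALLOC][4-13 ALLOC][14-40 FREE]
Op 3: a = realloc(a, 17) -> a = 14; heap: [0-3 FREE][4-13 ALLOC][14-30 ALLOC][31-40 FREE]
Op 4: a = realloc(a, 11) -> a = 14; heap: [0-3 FREE][4-13 ALLOC][14-24 ALLOC][25-40 FREE]
Op 5: free(b) -> (freed b); heap: [0-13 FREE][14-24 ALLOC][25-40 FREE]
Op 6: c = malloc(1) -> c = 0; heap: [0-0 ALLOC][1-13 FREE][14-24 ALLOC][25-40 FREE]
Op 7: d = malloc(12) -> d = 1; heap: [0-0 ALLOC][1-12 ALLOC][13-13 FREE][14-24 ALLOC][25-40 FREE]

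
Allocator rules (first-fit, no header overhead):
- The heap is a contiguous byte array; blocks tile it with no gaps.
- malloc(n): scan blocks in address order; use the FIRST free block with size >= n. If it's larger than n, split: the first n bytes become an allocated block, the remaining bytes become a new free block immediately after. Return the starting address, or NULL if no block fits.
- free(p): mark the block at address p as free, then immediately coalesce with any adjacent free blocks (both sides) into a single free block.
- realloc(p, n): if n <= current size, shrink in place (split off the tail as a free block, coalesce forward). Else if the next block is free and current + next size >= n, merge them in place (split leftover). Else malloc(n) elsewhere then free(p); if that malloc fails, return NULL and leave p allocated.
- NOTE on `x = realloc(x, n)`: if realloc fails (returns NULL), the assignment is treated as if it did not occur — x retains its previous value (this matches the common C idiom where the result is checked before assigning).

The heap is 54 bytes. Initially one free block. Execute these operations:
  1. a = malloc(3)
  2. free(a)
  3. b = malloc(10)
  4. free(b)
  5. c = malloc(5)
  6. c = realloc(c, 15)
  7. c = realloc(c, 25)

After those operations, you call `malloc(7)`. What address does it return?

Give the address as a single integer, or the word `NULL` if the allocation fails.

Op 1: a = malloc(3) -> a = 0; heap: [0-2 ALLOC][3-53 FREE]
Op 2: free(a) -> (freed a); heap: [0-53 FREE]
Op 3: b = malloc(10) -> b = 0; heap: [0-9 ALLOC][10-53 FREE]
Op 4: free(b) -> (freed b); heap: [0-53 FREE]
Op 5: c = malloc(5) -> c = 0; heap: [0-4 ALLOC][5-53 FREE]
Op 6: c = realloc(c, 15) -> c = 0; heap: [0-14 ALLOC][15-53 FREE]
Op 7: c = realloc(c, 25) -> c = 0; heap: [0-24 ALLOC][25-53 FREE]
malloc(7): first-fit scan over [0-24 ALLOC][25-53 FREE] -> 25

Answer: 25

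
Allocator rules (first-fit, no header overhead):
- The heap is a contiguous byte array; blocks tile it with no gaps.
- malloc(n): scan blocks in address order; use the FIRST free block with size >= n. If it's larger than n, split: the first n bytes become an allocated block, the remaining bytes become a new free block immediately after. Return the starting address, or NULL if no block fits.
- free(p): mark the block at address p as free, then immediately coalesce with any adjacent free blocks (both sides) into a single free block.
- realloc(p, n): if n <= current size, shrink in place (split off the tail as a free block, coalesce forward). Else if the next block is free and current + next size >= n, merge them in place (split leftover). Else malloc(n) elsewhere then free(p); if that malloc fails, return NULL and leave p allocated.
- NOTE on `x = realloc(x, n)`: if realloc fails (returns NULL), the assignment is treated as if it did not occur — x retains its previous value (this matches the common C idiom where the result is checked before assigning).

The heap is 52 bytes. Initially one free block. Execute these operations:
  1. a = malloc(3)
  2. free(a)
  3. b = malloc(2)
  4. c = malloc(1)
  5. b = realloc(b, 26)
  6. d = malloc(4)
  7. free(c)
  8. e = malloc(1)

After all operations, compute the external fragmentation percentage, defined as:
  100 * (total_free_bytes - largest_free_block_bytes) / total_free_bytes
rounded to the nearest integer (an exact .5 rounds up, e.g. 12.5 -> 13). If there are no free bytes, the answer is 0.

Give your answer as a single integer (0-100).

Op 1: a = malloc(3) -> a = 0; heap: [0-2 ALLOC][3-51 FREE]
Op 2: free(a) -> (freed a); heap: [0-51 FREE]
Op 3: b = malloc(2) -> b = 0; heap: [0-1 ALLOC][2-51 FREE]
Op 4: c = malloc(1) -> c = 2; heap: [0-1 ALLOC][2-2 ALLOC][3-51 FREE]
Op 5: b = realloc(b, 26) -> b = 3; heap: [0-1 FREE][2-2 ALLOC][3-28 ALLOC][29-51 FREE]
Op 6: d = malloc(4) -> d = 29; heap: [0-1 FREE][2-2 ALLOC][3-28 ALLOC][29-32 ALLOC][33-51 FREE]
Op 7: free(c) -> (freed c); heap: [0-2 FREE][3-28 ALLOC][29-32 ALLOC][33-51 FREE]
Op 8: e = malloc(1) -> e = 0; heap: [0-0 ALLOC][1-2 FREE][3-28 ALLOC][29-32 ALLOC][33-51 FREE]
Free blocks: [2 19] total_free=21 largest=19 -> 100*(21-19)/21 = 200/21 ≈ 9.524 -> rounds to 10

Answer: 10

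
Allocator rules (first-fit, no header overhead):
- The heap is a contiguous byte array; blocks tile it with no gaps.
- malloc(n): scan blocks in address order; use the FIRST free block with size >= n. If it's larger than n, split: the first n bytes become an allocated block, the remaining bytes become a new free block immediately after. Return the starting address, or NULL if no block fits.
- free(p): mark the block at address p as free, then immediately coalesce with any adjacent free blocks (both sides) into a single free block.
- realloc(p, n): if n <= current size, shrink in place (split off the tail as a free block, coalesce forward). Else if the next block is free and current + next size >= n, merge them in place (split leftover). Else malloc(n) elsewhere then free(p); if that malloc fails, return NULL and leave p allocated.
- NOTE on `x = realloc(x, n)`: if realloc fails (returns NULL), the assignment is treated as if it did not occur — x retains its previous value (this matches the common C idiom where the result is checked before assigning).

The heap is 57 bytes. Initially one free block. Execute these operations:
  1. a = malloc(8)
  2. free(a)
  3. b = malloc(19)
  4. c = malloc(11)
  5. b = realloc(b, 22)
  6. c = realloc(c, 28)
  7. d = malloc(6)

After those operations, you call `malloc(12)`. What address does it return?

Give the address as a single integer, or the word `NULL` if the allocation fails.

Answer: 6

Derivation:
Op 1: a = malloc(8) -> a = 0; heap: [0-7 ALLOC][8-56 FREE]
Op 2: free(a) -> (freed a); heap: [0-56 FREE]
Op 3: b = malloc(19) -> b = 0; heap: [0-18 ALLOC][19-56 FREE]
Op 4: c = malloc(11) -> c = 19; heap: [0-18 ALLOC][19-29 ALLOC][30-56 FREE]
Op 5: b = realloc(b, 22) -> b = 30; heap: [0-18 FREE][19-29 ALLOC][30-51 ALLOC][52-56 FREE]
Op 6: c = realloc(c, 28) -> NULL (c unchanged); heap: [0-18 FREE][19-29 ALLOC][30-51 ALLOC][52-56 FREE]
Op 7: d = malloc(6) -> d = 0; heap: [0-5 ALLOC][6-18 FREE][19-29 ALLOC][30-51 ALLOC][52-56 FREE]
malloc(12): first-fit scan over [0-5 ALLOC][6-18 FREE][19-29 ALLOC][30-51 ALLOC][52-56 FREE] -> 6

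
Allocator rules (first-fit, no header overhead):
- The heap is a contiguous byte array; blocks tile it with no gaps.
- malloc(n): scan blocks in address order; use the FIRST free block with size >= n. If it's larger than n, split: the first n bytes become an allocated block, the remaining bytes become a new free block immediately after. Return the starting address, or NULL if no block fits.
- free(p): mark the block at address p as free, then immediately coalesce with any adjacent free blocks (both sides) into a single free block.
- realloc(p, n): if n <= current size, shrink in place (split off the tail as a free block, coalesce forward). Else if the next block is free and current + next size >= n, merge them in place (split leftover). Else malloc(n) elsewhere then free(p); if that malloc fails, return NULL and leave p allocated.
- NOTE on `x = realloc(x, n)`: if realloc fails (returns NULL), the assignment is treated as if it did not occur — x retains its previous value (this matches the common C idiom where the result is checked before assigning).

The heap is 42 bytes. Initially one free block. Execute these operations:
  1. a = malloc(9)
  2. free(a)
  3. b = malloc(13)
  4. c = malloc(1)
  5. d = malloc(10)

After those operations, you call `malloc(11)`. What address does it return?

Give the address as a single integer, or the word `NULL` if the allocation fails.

Answer: 24

Derivation:
Op 1: a = malloc(9) -> a = 0; heap: [0-8 ALLOC][9-41 FREE]
Op 2: free(a) -> (freed a); heap: [0-41 FREE]
Op 3: b = malloc(13) -> b = 0; heap: [0-12 ALLOC][13-41 FREE]
Op 4: c = malloc(1) -> c = 13; heap: [0-12 ALLOC][13-13 ALLOC][14-41 FREE]
Op 5: d = malloc(10) -> d = 14; heap: [0-12 ALLOC][13-13 ALLOC][14-23 ALLOC][24-41 FREE]
malloc(11): first-fit scan over [0-12 ALLOC][13-13 ALLOC][14-23 ALLOC][24-41 FREE] -> 24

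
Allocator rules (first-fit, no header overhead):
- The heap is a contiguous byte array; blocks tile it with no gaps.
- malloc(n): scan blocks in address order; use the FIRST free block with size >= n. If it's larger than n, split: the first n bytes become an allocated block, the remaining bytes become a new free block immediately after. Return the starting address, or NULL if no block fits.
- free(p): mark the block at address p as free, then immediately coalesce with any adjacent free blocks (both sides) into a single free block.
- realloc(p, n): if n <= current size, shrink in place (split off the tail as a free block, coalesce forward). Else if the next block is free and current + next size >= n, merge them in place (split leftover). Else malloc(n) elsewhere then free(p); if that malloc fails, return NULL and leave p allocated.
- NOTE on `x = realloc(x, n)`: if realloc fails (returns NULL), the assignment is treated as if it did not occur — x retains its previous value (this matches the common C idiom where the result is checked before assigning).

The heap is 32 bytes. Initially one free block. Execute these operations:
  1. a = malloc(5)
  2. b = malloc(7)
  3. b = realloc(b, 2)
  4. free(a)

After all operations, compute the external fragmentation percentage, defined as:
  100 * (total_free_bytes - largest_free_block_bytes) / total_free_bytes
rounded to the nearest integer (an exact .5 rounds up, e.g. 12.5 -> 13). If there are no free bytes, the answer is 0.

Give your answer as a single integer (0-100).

Op 1: a = malloc(5) -> a = 0; heap: [0-4 ALLOC][5-31 FREE]
Op 2: b = malloc(7) -> b = 5; heap: [0-4 ALLOC][5-11 ALLOC][12-31 FREE]
Op 3: b = realloc(b, 2) -> b = 5; heap: [0-4 ALLOC][5-6 ALLOC][7-31 FREE]
Op 4: free(a) -> (freed a); heap: [0-4 FREE][5-6 ALLOC][7-31 FREE]
Free blocks: [5 25] total_free=30 largest=25 -> 100*(30-25)/30 = 500/30 ≈ 16.667 -> rounds to 17

Answer: 17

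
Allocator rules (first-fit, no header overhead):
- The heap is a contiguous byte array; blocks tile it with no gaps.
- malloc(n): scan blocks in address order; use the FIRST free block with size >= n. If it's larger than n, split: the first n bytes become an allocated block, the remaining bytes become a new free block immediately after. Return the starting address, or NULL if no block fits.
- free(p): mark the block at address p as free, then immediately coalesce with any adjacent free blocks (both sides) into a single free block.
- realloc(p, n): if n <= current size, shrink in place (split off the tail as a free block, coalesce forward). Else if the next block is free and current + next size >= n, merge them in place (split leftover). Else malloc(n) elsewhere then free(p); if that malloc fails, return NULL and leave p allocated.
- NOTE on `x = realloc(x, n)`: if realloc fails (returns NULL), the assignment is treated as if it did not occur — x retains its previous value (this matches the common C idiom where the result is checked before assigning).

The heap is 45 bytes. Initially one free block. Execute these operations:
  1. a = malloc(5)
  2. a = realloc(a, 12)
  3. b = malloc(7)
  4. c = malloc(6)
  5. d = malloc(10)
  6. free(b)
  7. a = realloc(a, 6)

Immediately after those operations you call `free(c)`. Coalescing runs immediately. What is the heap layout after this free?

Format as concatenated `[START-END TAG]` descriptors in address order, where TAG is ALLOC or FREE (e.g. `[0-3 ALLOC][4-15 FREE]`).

Answer: [0-5 ALLOC][6-24 FREE][25-34 ALLOC][35-44 FREE]

Derivation:
Op 1: a = malloc(5) -> a = 0; heap: [0-4 ALLOC][5-44 FREE]
Op 2: a = realloc(a, 12) -> a = 0; heap: [0-11 ALLOC][12-44 FREE]
Op 3: b = malloc(7) -> b = 12; heap: [0-11 ALLOC][12-18 ALLOC][19-44 FREE]
Op 4: c = malloc(6) -> c = 19; heap: [0-11 ALLOC][12-18 ALLOC][19-24 ALLOC][25-44 FREE]
Op 5: d = malloc(10) -> d = 25; heap: [0-11 ALLOC][12-18 ALLOC][19-24 ALLOC][25-34 ALLOC][35-44 FREE]
Op 6: free(b) -> (freed b); heap: [0-11 ALLOC][12-18 FREE][19-24 ALLOC][25-34 ALLOC][35-44 FREE]
Op 7: a = realloc(a, 6) -> a = 0; heap: [0-5 ALLOC][6-18 FREE][19-24 ALLOC][25-34 ALLOC][35-44 FREE]
free(c): c = 19 -> block [19-24 ALLOC]; mark free, coalesce with adjacent free neighbors -> [0-5 ALLOC][6-24 FREE][25-34 ALLOC][35-44 FREE]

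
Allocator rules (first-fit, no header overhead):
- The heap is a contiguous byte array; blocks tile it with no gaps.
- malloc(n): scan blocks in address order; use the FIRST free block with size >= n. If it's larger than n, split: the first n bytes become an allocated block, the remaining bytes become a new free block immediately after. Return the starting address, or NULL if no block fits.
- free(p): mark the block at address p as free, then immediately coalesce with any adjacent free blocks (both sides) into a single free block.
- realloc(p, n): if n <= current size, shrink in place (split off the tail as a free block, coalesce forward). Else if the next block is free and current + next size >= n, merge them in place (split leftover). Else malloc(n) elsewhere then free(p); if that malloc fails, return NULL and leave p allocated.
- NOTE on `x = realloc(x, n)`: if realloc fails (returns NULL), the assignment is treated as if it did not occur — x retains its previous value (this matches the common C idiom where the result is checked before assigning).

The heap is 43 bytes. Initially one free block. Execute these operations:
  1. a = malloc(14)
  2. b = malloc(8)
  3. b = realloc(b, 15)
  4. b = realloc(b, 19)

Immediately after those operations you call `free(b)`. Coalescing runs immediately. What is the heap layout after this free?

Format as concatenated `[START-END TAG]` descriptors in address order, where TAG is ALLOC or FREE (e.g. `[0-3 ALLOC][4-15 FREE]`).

Op 1: a = malloc(14) -> a = 0; heap: [0-13 ALLOC][14-42 FREE]
Op 2: b = malloc(8) -> b = 14; heap: [0-13 ALLOC][14-21 ALLOC][22-42 FREE]
Op 3: b = realloc(b, 15) -> b = 14; heap: [0-13 ALLOC][14-28 ALLOC][29-42 FREE]
Op 4: b = realloc(b, 19) -> b = 14; heap: [0-13 ALLOC][14-32 ALLOC][33-42 FREE]
free(b): b = 14 -> block [14-32 ALLOC]; mark free, coalesce with adjacent free neighbors -> [0-13 ALLOC][14-42 FREE]

Answer: [0-13 ALLOC][14-42 FREE]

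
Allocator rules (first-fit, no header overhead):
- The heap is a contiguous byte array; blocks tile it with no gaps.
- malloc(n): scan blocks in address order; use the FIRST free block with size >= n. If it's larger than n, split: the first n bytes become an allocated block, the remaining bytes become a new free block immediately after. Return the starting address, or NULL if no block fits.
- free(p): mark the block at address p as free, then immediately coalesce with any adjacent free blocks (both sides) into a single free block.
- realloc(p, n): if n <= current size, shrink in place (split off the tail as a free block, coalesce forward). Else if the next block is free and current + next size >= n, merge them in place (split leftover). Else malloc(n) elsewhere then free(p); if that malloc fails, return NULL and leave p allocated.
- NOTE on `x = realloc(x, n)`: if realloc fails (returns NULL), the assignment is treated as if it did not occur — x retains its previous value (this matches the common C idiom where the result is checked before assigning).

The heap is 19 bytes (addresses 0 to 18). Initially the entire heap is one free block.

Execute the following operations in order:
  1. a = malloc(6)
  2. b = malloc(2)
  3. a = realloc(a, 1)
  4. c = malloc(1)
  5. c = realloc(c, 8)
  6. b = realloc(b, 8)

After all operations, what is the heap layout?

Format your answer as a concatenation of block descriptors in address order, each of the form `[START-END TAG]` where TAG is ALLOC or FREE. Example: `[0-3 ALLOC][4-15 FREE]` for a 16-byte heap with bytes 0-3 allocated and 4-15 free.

Answer: [0-0 ALLOC][1-5 FREE][6-7 ALLOC][8-15 ALLOC][16-18 FREE]

Derivation:
Op 1: a = malloc(6) -> a = 0; heap: [0-5 ALLOC][6-18 FREE]
Op 2: b = malloc(2) -> b = 6; heap: [0-5 ALLOC][6-7 ALLOC][8-18 FREE]
Op 3: a = realloc(a, 1) -> a = 0; heap: [0-0 ALLOC][1-5 FREE][6-7 ALLOC][8-18 FREE]
Op 4: c = malloc(1) -> c = 1; heap: [0-0 ALLOC][1-1 ALLOC][2-5 FREE][6-7 ALLOC][8-18 FREE]
Op 5: c = realloc(c, 8) -> c = 8; heap: [0-0 ALLOC][1-5 FREE][6-7 ALLOC][8-15 ALLOC][16-18 FREE]
Op 6: b = realloc(b, 8) -> NULL (b unchanged); heap: [0-0 ALLOC][1-5 FREE][6-7 ALLOC][8-15 ALLOC][16-18 FREE]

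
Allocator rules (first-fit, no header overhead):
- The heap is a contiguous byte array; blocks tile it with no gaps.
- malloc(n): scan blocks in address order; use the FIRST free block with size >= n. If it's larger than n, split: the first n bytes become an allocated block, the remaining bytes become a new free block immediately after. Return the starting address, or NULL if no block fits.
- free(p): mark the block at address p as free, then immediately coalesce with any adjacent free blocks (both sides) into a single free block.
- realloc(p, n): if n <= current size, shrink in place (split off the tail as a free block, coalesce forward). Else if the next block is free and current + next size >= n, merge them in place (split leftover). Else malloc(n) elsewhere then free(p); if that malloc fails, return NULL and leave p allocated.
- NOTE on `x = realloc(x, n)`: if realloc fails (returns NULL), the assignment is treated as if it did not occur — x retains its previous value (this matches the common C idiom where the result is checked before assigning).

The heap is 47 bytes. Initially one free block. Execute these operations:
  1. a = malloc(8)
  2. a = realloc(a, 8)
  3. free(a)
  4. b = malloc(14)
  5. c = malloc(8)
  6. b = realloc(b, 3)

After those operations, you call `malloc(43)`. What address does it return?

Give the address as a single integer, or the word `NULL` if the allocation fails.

Answer: NULL

Derivation:
Op 1: a = malloc(8) -> a = 0; heap: [0-7 ALLOC][8-46 FREE]
Op 2: a = realloc(a, 8) -> a = 0; heap: [0-7 ALLOC][8-46 FREE]
Op 3: free(a) -> (freed a); heap: [0-46 FREE]
Op 4: b = malloc(14) -> b = 0; heap: [0-13 ALLOC][14-46 FREE]
Op 5: c = malloc(8) -> c = 14; heap: [0-13 ALLOC][14-21 ALLOC][22-46 FREE]
Op 6: b = realloc(b, 3) -> b = 0; heap: [0-2 ALLOC][3-13 FREE][14-21 ALLOC][22-46 FREE]
malloc(43): first-fit scan over [0-2 ALLOC][3-13 FREE][14-21 ALLOC][22-46 FREE] -> NULL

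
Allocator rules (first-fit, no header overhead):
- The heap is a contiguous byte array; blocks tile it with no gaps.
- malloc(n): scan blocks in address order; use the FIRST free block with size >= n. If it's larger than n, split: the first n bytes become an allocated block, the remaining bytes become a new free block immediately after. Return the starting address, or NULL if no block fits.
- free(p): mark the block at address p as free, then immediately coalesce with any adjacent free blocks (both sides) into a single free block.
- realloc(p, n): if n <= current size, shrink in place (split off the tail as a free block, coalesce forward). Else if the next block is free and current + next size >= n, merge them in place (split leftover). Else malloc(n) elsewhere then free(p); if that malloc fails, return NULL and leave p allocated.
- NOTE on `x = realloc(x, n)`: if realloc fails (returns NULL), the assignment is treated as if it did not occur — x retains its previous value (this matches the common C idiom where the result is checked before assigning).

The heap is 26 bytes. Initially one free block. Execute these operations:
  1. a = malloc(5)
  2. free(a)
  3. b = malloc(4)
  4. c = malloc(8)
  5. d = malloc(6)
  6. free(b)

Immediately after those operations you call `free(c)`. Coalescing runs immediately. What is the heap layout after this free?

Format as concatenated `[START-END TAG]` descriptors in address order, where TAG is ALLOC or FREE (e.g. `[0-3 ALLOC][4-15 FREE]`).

Answer: [0-11 FREE][12-17 ALLOC][18-25 FREE]

Derivation:
Op 1: a = malloc(5) -> a = 0; heap: [0-4 ALLOC][5-25 FREE]
Op 2: free(a) -> (freed a); heap: [0-25 FREE]
Op 3: b = malloc(4) -> b = 0; heap: [0-3 ALLOC][4-25 FREE]
Op 4: c = malloc(8) -> c = 4; heap: [0-3 ALLOC][4-11 ALLOC][12-25 FREE]
Op 5: d = malloc(6) -> d = 12; heap: [0-3 ALLOC][4-11 ALLOC][12-17 ALLOC][18-25 FREE]
Op 6: free(b) -> (freed b); heap: [0-3 FREE][4-11 ALLOC][12-17 ALLOC][18-25 FREE]
free(c): c = 4 -> block [4-11 ALLOC]; mark free, coalesce with adjacent free neighbors -> [0-11 FREE][12-17 ALLOC][18-25 FREE]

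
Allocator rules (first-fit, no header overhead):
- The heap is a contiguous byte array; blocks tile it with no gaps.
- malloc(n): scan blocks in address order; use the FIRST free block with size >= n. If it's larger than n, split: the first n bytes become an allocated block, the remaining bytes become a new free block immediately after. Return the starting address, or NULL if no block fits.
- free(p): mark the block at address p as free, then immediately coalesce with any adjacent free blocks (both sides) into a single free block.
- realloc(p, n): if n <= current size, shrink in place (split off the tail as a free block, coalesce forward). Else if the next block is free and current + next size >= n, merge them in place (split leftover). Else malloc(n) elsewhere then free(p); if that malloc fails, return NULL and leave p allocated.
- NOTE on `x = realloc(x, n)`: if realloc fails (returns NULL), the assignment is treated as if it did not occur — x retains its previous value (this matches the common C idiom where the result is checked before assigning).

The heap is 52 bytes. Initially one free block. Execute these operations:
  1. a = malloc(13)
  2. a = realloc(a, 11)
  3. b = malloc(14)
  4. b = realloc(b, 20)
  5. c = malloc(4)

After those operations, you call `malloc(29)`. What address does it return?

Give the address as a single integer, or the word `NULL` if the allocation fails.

Op 1: a = malloc(13) -> a = 0; heap: [0-12 ALLOC][13-51 FREE]
Op 2: a = realloc(a, 11) -> a = 0; heap: [0-10 ALLOC][11-51 FREE]
Op 3: b = malloc(14) -> b = 11; heap: [0-10 ALLOC][11-24 ALLOC][25-51 FREE]
Op 4: b = realloc(b, 20) -> b = 11; heap: [0-10 ALLOC][11-30 ALLOC][31-51 FREE]
Op 5: c = malloc(4) -> c = 31; heap: [0-10 ALLOC][11-30 ALLOC][31-34 ALLOC][35-51 FREE]
malloc(29): first-fit scan over [0-10 ALLOC][11-30 ALLOC][31-34 ALLOC][35-51 FREE] -> NULL

Answer: NULL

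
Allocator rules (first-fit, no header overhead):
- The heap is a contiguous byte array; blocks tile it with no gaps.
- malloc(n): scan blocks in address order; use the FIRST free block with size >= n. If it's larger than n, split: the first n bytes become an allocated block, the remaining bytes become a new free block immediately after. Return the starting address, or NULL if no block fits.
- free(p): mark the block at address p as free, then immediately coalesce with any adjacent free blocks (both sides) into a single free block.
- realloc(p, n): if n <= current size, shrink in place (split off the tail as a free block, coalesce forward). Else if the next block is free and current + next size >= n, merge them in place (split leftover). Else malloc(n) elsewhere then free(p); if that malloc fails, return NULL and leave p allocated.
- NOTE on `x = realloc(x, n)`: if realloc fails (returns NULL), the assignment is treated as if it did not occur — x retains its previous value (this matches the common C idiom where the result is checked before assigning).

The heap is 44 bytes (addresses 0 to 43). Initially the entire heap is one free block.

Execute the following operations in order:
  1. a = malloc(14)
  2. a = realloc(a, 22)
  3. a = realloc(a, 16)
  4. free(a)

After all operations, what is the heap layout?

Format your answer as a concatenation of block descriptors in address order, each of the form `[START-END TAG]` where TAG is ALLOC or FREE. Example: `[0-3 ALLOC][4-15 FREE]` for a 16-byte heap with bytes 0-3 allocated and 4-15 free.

Answer: [0-43 FREE]

Derivation:
Op 1: a = malloc(14) -> a = 0; heap: [0-13 ALLOC][14-43 FREE]
Op 2: a = realloc(a, 22) -> a = 0; heap: [0-21 ALLOC][22-43 FREE]
Op 3: a = realloc(a, 16) -> a = 0; heap: [0-15 ALLOC][16-43 FREE]
Op 4: free(a) -> (freed a); heap: [0-43 FREE]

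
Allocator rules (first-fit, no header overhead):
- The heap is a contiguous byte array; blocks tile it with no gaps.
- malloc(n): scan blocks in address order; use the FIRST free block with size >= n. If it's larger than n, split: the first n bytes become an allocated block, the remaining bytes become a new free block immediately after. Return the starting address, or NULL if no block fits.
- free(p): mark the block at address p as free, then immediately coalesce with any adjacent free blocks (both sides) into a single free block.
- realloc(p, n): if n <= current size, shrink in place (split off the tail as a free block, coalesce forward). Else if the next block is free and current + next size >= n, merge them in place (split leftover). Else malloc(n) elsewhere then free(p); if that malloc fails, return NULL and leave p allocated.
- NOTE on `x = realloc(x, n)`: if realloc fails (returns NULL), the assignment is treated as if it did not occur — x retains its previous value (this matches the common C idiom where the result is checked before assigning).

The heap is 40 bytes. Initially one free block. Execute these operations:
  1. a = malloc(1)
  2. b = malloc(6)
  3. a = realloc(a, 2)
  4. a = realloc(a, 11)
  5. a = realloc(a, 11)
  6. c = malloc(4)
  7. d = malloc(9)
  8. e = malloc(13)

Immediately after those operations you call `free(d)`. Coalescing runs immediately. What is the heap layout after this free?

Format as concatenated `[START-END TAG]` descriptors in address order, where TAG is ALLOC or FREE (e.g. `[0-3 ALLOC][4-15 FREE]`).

Op 1: a = malloc(1) -> a = 0; heap: [0-0 ALLOC][1-39 FREE]
Op 2: b = malloc(6) -> b = 1; heap: [0-0 ALLOC][1-6 ALLOC][7-39 FREE]
Op 3: a = realloc(a, 2) -> a = 7; heap: [0-0 FREE][1-6 ALLOC][7-8 ALLOC][9-39 FREE]
Op 4: a = realloc(a, 11) -> a = 7; heap: [0-0 FREE][1-6 ALLOC][7-17 ALLOC][18-39 FREE]
Op 5: a = realloc(a, 11) -> a = 7; heap: [0-0 FREE][1-6 ALLOC][7-17 ALLOC][18-39 FREE]
Op 6: c = malloc(4) -> c = 18; heap: [0-0 FREE][1-6 ALLOC][7-17 ALLOC][18-21 ALLOC][22-39 FREE]
Op 7: d = malloc(9) -> d = 22; heap: [0-0 FREE][1-6 ALLOC][7-17 ALLOC][18-21 ALLOC][22-30 ALLOC][31-39 FREE]
Op 8: e = malloc(13) -> e = NULL; heap: [0-0 FREE][1-6 ALLOC][7-17 ALLOC][18-21 ALLOC][22-30 ALLOC][31-39 FREE]
free(d): d = 22 -> block [22-30 ALLOC]; mark free, coalesce with adjacent free neighbors -> [0-0 FREE][1-6 ALLOC][7-17 ALLOC][18-21 ALLOC][22-39 FREE]

Answer: [0-0 FREE][1-6 ALLOC][7-17 ALLOC][18-21 ALLOC][22-39 FREE]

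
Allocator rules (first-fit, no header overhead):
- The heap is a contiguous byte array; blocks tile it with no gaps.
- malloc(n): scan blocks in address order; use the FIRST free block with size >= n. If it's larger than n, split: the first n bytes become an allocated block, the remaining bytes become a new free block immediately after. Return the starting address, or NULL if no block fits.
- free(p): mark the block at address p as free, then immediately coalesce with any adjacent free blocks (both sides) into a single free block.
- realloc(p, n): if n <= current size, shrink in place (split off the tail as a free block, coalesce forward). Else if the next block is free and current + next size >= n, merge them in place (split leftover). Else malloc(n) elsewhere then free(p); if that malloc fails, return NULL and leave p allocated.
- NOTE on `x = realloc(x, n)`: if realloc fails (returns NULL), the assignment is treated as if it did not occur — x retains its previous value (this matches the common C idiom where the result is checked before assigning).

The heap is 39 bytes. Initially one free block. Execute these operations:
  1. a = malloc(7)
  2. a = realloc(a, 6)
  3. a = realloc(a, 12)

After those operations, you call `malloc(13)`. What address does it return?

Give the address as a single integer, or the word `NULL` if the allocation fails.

Op 1: a = malloc(7) -> a = 0; heap: [0-6 ALLOC][7-38 FREE]
Op 2: a = realloc(a, 6) -> a = 0; heap: [0-5 ALLOC][6-38 FREE]
Op 3: a = realloc(a, 12) -> a = 0; heap: [0-11 ALLOC][12-38 FREE]
malloc(13): first-fit scan over [0-11 ALLOC][12-38 FREE] -> 12

Answer: 12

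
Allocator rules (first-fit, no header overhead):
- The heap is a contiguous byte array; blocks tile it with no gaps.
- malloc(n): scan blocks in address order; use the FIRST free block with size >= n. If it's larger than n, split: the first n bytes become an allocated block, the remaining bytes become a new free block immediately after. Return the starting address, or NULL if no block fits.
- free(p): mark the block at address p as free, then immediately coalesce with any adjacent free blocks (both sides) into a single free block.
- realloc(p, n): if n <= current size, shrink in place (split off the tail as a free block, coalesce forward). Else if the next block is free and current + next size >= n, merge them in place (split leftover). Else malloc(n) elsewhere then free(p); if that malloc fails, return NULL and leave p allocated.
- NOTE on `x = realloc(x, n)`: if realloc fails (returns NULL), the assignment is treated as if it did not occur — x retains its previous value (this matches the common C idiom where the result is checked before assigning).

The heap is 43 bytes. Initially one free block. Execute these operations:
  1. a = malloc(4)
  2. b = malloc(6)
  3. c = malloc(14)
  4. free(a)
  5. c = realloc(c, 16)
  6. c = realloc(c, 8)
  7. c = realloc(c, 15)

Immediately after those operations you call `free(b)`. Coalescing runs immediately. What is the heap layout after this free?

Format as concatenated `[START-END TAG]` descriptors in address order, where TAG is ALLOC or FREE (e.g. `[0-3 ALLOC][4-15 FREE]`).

Op 1: a = malloc(4) -> a = 0; heap: [0-3 ALLOC][4-42 FREE]
Op 2: b = malloc(6) -> b = 4; heap: [0-3 ALLOC][4-9 ALLOC][10-42 FREE]
Op 3: c = malloc(14) -> c = 10; heap: [0-3 ALLOC][4-9 ALLOC][10-23 ALLOC][24-42 FREE]
Op 4: free(a) -> (freed a); heap: [0-3 FREE][4-9 ALLOC][10-23 ALLOC][24-42 FREE]
Op 5: c = realloc(c, 16) -> c = 10; heap: [0-3 FREE][4-9 ALLOC][10-25 ALLOC][26-42 FREE]
Op 6: c = realloc(c, 8) -> c = 10; heap: [0-3 FREE][4-9 ALLOC][10-17 ALLOC][18-42 FREE]
Op 7: c = realloc(c, 15) -> c = 10; heap: [0-3 FREE][4-9 ALLOC][10-24 ALLOC][25-42 FREE]
free(b): b = 4 -> block [4-9 ALLOC]; mark free, coalesce with adjacent free neighbors -> [0-9 FREE][10-24 ALLOC][25-42 FREE]

Answer: [0-9 FREE][10-24 ALLOC][25-42 FREE]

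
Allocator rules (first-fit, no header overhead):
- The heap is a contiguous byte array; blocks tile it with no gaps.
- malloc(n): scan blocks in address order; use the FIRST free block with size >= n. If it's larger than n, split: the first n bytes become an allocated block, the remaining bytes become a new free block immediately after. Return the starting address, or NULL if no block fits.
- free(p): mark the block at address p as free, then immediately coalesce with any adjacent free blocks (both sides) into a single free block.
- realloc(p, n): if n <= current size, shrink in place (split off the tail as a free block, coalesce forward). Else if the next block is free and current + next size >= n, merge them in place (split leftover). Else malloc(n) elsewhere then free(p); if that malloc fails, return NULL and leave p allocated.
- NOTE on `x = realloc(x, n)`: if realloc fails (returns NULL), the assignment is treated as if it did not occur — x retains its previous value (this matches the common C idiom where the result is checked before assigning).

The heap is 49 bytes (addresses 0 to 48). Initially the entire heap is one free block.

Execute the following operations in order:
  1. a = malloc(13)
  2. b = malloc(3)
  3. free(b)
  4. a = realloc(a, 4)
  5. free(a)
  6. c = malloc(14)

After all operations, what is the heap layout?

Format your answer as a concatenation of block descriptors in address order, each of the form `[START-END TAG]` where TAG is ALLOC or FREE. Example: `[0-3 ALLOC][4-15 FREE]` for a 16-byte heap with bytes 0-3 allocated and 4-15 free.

Op 1: a = malloc(13) -> a = 0; heap: [0-12 ALLOC][13-48 FREE]
Op 2: b = malloc(3) -> b = 13; heap: [0-12 ALLOC][13-15 ALLOC][16-48 FREE]
Op 3: free(b) -> (freed b); heap: [0-12 ALLOC][13-48 FREE]
Op 4: a = realloc(a, 4) -> a = 0; heap: [0-3 ALLOC][4-48 FREE]
Op 5: free(a) -> (freed a); heap: [0-48 FREE]
Op 6: c = malloc(14) -> c = 0; heap: [0-13 ALLOC][14-48 FREE]

Answer: [0-13 ALLOC][14-48 FREE]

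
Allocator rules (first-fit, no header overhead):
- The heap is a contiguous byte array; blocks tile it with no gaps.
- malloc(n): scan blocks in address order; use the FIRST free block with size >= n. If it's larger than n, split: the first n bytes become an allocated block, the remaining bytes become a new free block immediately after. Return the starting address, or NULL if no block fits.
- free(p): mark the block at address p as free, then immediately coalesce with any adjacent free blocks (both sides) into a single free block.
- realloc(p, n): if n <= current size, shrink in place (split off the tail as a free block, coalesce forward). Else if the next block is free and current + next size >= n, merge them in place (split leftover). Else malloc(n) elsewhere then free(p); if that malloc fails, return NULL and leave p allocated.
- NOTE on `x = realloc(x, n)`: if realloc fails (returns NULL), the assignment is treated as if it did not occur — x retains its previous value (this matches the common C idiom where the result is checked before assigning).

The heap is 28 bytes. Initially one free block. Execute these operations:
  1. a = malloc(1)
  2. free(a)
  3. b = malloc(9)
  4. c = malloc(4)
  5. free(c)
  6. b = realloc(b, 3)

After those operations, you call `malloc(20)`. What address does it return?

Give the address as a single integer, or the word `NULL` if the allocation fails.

Op 1: a = malloc(1) -> a = 0; heap: [0-0 ALLOC][1-27 FREE]
Op 2: free(a) -> (freed a); heap: [0-27 FREE]
Op 3: b = malloc(9) -> b = 0; heap: [0-8 ALLOC][9-27 FREE]
Op 4: c = malloc(4) -> c = 9; heap: [0-8 ALLOC][9-12 ALLOC][13-27 FREE]
Op 5: free(c) -> (freed c); heap: [0-8 ALLOC][9-27 FREE]
Op 6: b = realloc(b, 3) -> b = 0; heap: [0-2 ALLOC][3-27 FREE]
malloc(20): first-fit scan over [0-2 ALLOC][3-27 FREE] -> 3

Answer: 3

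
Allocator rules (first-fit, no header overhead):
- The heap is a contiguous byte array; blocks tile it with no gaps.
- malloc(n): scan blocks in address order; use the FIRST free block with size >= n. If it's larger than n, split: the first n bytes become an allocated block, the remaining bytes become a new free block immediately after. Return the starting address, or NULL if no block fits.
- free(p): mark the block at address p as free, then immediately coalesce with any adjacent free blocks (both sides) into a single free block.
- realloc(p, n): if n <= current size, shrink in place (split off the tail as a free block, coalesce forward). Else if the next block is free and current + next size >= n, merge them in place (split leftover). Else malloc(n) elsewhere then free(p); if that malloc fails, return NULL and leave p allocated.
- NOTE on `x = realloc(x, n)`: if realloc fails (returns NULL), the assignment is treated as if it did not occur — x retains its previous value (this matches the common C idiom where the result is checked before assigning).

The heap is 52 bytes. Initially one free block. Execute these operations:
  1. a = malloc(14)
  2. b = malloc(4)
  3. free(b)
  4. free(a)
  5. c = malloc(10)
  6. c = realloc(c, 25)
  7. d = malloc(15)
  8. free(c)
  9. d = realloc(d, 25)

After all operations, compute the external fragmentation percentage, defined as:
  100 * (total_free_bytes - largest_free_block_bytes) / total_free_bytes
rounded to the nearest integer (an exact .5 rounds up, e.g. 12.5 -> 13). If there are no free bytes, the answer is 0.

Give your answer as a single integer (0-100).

Answer: 7

Derivation:
Op 1: a = malloc(14) -> a = 0; heap: [0-13 ALLOC][14-51 FREE]
Op 2: b = malloc(4) -> b = 14; heap: [0-13 ALLOC][14-17 ALLOC][18-51 FREE]
Op 3: free(b) -> (freed b); heap: [0-13 ALLOC][14-51 FREE]
Op 4: free(a) -> (freed a); heap: [0-51 FREE]
Op 5: c = malloc(10) -> c = 0; heap: [0-9 ALLOC][10-51 FREE]
Op 6: c = realloc(c, 25) -> c = 0; heap: [0-24 ALLOC][25-51 FREE]
Op 7: d = malloc(15) -> d = 25; heap: [0-24 ALLOC][25-39 ALLOC][40-51 FREE]
Op 8: free(c) -> (freed c); heap: [0-24 FREE][25-39 ALLOC][40-51 FREE]
Op 9: d = realloc(d, 25) -> d = 25; heap: [0-24 FREE][25-49 ALLOC][50-51 FREE]
Free blocks: [25 2] total_free=27 largest=25 -> 100*(27-25)/27 = 200/27 ≈ 7.407 -> rounds to 7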